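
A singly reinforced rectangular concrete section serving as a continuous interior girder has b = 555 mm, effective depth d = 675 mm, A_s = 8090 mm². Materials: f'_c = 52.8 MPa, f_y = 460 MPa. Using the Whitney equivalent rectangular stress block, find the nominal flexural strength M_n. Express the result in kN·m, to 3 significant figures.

T = A_s f_y = 8090 × 460 = 3721400 N = 3721.4 kN.
From C = T: a = T/(0.85 f'_c b) = 3721400/(0.85 × 52.8 × 555) = 149.40 mm.
M_n = T(d − a/2) = 3721.4 kN × (675 − 74.7) mm = 2233.96 kN·m.

M_n ≈ 2230 kN·m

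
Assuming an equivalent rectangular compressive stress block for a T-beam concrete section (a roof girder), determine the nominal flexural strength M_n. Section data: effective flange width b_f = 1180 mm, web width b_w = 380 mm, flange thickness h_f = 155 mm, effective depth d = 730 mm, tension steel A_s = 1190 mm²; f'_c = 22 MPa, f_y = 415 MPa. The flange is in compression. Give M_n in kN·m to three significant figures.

M_n ≈ 355 kN·m

Tension: T = A_s f_y = 1190 × 415 = 493850 N.
Try a within the flange: a = T/(0.85 f'_c b_f) = 493850/(0.85 × 22 × 1180) = 22.38 mm.
Since a = 22.38 ≤ h_f = 155 mm, the stress block lies entirely in the flange; analyse as a rectangular beam of width b_f.
M_n = T(d − a/2) = 493850 × (730 − 11.19) = 354.98 × 10⁶ N·mm.
M_n = 354.98 kN·m.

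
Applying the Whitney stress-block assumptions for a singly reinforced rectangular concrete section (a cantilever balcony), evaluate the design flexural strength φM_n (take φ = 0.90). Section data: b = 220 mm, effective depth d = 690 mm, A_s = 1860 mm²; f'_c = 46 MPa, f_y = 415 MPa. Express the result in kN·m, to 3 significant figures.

φM_n ≈ 448 kN·m

T = A_s f_y = 1860 × 415 = 771900 N = 771.9 kN.
From C = T: a = T/(0.85 f'_c b) = 771900/(0.85 × 46 × 220) = 89.73 mm.
M_n = T(d − a/2) = 771.9 kN × (690 − 44.865) mm = 497.98 kN·m.
φM_n = 0.90 × 497.98 = 448.18 kN·m.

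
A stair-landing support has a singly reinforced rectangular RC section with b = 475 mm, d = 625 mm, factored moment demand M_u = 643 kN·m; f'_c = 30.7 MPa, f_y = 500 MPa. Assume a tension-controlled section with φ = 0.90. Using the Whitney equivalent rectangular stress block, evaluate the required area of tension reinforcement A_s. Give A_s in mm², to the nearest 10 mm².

A_s ≈ 2490 mm²

M_n = M_u/φ = 643/0.90 = 714.444 kN·m.
With M_n = 0.85 f'_c a b (d − a/2), solve the quadratic for a:
a = d − √(d² − 2M_n/(0.85 f'_c b)) = 625 − √(625² − 2 × 714.444×10⁶/(0.85 × 30.7 × 475)) = 100.27 mm.
A_s = 0.85 f'_c a b / f_y = 0.85 × 30.7 × 100.27 × 475 / 500 = 2485.7 mm².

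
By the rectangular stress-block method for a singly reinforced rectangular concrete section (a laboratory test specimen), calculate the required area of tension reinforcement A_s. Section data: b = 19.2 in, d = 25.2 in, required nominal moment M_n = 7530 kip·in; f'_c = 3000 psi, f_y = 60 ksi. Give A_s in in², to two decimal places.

From M_n = 0.85 f'_c a b (d − a/2):
a = d − √(d² − 2M_n/(0.85 f'_c b)) = 25.2 − √(25.2² − 2 × 7530/(0.85 × 3 × 19.2)) = 7.105 in.
A_s = 0.85 f'_c a b / f_y = 0.85 × 3 × 7.105 × 19.2 / 60 = 5.798 in².

A_s ≈ 5.80 in²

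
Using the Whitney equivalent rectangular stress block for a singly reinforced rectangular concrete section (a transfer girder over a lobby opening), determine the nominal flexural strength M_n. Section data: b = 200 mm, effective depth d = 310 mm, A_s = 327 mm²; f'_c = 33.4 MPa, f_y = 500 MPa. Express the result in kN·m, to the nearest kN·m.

T = A_s f_y = 327 × 500 = 163500 N = 163.5 kN.
From C = T: a = T/(0.85 f'_c b) = 163500/(0.85 × 33.4 × 200) = 28.80 mm.
M_n = T(d − a/2) = 163.5 kN × (310 − 14.4) mm = 48.33 kN·m.

M_n ≈ 48 kN·m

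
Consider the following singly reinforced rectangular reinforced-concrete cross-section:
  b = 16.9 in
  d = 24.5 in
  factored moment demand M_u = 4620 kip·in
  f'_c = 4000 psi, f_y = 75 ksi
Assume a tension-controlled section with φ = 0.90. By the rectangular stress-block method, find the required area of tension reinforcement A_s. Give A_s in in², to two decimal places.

M_n = M_u/φ = 4620/0.90 = 5133.33 kip·in.
From M_n = 0.85 f'_c a b (d − a/2):
a = d − √(d² − 2M_n/(0.85 f'_c b)) = 24.5 − √(24.5² − 2 × 5133.33/(0.85 × 4 × 16.9)) = 3.968 in.
A_s = 0.85 f'_c a b / f_y = 0.85 × 4 × 3.968 × 16.9 / 75 = 3.040 in².

A_s ≈ 3.04 in²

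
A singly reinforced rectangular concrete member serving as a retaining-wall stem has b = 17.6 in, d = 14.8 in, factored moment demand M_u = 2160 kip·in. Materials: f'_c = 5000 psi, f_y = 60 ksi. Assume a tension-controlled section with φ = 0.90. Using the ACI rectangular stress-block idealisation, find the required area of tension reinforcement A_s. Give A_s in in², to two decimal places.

A_s ≈ 2.94 in²

M_n = M_u/φ = 2160/0.90 = 2400 kip·in.
From M_n = 0.85 f'_c a b (d − a/2):
a = d − √(d² − 2M_n/(0.85 f'_c b)) = 14.8 − √(14.8² − 2 × 2400/(0.85 × 5 × 17.6)) = 2.355 in.
A_s = 0.85 f'_c a b / f_y = 0.85 × 5 × 2.355 × 17.6 / 60 = 2.936 in².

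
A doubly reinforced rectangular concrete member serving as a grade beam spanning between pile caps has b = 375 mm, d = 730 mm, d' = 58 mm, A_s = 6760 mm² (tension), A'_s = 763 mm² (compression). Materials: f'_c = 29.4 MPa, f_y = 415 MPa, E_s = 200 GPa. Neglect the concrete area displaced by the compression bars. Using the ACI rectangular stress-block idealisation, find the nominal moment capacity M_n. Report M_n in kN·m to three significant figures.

Assume both tension and compression steel yield.
Net tension couple steel: A_s − A'_s = 5997 mm².
a = (A_s − A'_s) f_y / (0.85 f'_c b) = 2488755/(0.85 × 29.4 × 375) = 265.57 mm.
c = a/β₁ = 265.57/0.84 = 316.15 mm; ε'_s = 0.003(c − d')/c = 0.0024 ≥ f_y/E_s = 0.0021, so compression steel does yield.
M_n = (A_s − A'_s) f_y (d − a/2) + A'_s f_y (d − d') = [2488755 × (730 − 132.785) + 316645 × (730 − 58)] × 10⁻⁶ = 1486.32 + 212.79 = 1699.11 kN·m.

M_n ≈ 1700 kN·m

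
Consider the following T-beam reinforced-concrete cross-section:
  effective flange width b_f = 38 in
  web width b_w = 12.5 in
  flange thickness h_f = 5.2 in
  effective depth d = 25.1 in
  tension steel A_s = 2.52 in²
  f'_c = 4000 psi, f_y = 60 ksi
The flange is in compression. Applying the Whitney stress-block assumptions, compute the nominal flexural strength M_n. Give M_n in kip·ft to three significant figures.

Tension: T = A_s f_y = 2.52 × 60 = 151.2 kips.
Try a within the flange: a = T/(0.85 f'_c b_f) = 151.2/(0.85 × 4 × 38) = 1.170 in.
Since a = 1.170 ≤ h_f = 5.2 in, the stress block lies entirely in the flange; analyse as a rectangular beam of width b_f.
M_n = T(d − a/2) = 151.2 × (25.1 − 0.585) = 3706.7 kip·in.
M_n = 3706.7/12 = 308.89 kip·ft.

M_n ≈ 309 kip·ft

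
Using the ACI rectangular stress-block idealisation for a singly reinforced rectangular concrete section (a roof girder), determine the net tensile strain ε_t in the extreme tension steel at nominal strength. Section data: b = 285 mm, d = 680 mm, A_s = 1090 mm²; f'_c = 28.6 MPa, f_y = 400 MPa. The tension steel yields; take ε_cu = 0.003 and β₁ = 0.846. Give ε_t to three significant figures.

a = A_s f_y/(0.85 f'_c b) = 62.93 mm.
β₁ = 0.846, so c = a/β₁ = 62.93/0.846 = 74.39 mm.
From the linear strain diagram with ε_cu = 0.003: ε_t = 0.003 (d − c)/c = 0.003 × (680 − 74.39)/74.39 = 0.0244.
Since ε_t ≥ 0.005, the section is tension-controlled.

ε_t ≈ 0.0244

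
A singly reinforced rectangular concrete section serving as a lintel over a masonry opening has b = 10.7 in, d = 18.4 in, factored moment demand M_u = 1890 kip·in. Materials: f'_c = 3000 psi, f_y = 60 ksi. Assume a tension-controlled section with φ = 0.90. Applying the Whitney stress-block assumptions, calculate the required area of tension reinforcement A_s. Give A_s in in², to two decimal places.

M_n = M_u/φ = 1890/0.90 = 2100 kip·in.
From M_n = 0.85 f'_c a b (d − a/2):
a = d − √(d² − 2M_n/(0.85 f'_c b)) = 18.4 − √(18.4² − 2 × 2100/(0.85 × 3 × 10.7)) = 4.812 in.
A_s = 0.85 f'_c a b / f_y = 0.85 × 3 × 4.812 × 10.7 / 60 = 2.188 in².

A_s ≈ 2.19 in²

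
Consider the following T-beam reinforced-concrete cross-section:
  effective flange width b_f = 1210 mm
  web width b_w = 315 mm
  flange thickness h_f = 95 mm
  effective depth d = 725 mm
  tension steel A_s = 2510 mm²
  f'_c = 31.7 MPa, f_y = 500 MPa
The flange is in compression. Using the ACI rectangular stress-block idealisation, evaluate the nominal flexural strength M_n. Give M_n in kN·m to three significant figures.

M_n ≈ 886 kN·m

Tension: T = A_s f_y = 2510 × 500 = 1255000 N.
Try a within the flange: a = T/(0.85 f'_c b_f) = 1255000/(0.85 × 31.7 × 1210) = 38.49 mm.
Since a = 38.49 ≤ h_f = 95 mm, the stress block lies entirely in the flange; analyse as a rectangular beam of width b_f.
M_n = T(d − a/2) = 1255000 × (725 − 19.245) = 885.72 × 10⁶ N·mm.
M_n = 885.72 kN·m.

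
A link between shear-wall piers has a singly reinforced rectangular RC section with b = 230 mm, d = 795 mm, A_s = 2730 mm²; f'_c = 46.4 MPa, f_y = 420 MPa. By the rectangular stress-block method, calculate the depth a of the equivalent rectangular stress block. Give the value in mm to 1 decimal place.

T = A_s f_y = 2730 × 420 = 1146600 N = 1146.6 kN.
Setting C = 0.85 f'_c a b equal to T: a = 1146600/(0.85 × 46.4 × 230) = 126.4 mm.

a ≈ 126.4 mm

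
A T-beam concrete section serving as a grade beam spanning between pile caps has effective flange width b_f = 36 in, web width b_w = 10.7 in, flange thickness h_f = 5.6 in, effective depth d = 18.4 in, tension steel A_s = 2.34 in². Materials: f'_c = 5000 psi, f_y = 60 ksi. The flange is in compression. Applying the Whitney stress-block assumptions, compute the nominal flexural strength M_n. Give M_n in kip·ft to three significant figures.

M_n ≈ 210 kip·ft

Tension: T = A_s f_y = 2.34 × 60 = 140.4 kips.
Try a within the flange: a = T/(0.85 f'_c b_f) = 140.4/(0.85 × 5 × 36) = 0.918 in.
Since a = 0.918 ≤ h_f = 5.6 in, the stress block lies entirely in the flange; analyse as a rectangular beam of width b_f.
M_n = T(d − a/2) = 140.4 × (18.4 − 0.459) = 2518.9 kip·in.
M_n = 2518.9/12 = 209.91 kip·ft.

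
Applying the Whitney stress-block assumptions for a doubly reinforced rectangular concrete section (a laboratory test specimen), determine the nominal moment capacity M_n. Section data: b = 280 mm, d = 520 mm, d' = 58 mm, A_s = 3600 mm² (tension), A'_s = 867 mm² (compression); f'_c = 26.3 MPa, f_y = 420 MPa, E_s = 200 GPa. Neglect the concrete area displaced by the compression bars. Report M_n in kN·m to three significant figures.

Assume both tension and compression steel yield.
Net tension couple steel: A_s − A'_s = 2733 mm².
a = (A_s − A'_s) f_y / (0.85 f'_c b) = 1147860/(0.85 × 26.3 × 280) = 183.38 mm.
c = a/β₁ = 183.38/0.85 = 215.74 mm; ε'_s = 0.003(c − d')/c = 0.0022 ≥ f_y/E_s = 0.0021, so compression steel does yield.
M_n = (A_s − A'_s) f_y (d − a/2) + A'_s f_y (d − d') = [1147860 × (520 − 91.69) + 364140 × (520 − 58)] × 10⁻⁶ = 491.64 + 168.23 = 659.87 kN·m.

M_n ≈ 660 kN·m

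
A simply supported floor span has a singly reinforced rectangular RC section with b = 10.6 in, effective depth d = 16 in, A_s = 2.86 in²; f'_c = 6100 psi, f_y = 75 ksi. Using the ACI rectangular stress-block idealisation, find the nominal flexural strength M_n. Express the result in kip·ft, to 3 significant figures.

M_n ≈ 251 kip·ft

T = A_s f_y = 2.86 × 75 = 214.5 kips.
a = T/(0.85 f'_c b) = 214.5/(0.85 × 6.1 × 10.6) = 3.903 in.
M_n = T(d − a/2) = 214.5 × (16 − 1.9515) = 3013.4 kip·in = 3013.4/12 = 251.12 kip·ft.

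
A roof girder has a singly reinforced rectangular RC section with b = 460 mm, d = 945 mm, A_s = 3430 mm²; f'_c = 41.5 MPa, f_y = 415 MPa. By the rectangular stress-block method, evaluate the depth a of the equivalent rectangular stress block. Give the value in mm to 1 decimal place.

a ≈ 87.7 mm

T = A_s f_y = 3430 × 415 = 1423450 N = 1423.45 kN.
Setting C = 0.85 f'_c a b equal to T: a = 1423450/(0.85 × 41.5 × 460) = 87.7 mm.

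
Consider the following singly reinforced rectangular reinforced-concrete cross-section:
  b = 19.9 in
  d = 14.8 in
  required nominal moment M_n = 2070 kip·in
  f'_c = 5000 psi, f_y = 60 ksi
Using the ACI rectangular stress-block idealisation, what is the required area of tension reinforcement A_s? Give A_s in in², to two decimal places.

From M_n = 0.85 f'_c a b (d − a/2):
a = d − √(d² − 2M_n/(0.85 f'_c b)) = 14.8 − √(14.8² − 2 × 2070/(0.85 × 5 × 19.9)) = 1.758 in.
A_s = 0.85 f'_c a b / f_y = 0.85 × 5 × 1.758 × 19.9 / 60 = 2.478 in².

A_s ≈ 2.48 in²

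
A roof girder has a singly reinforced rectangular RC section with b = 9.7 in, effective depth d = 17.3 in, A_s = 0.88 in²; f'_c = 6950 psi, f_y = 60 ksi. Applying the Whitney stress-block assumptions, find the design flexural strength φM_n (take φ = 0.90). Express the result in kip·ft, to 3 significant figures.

φM_n ≈ 66.7 kip·ft

T = A_s f_y = 0.88 × 60 = 52.8 kips.
a = T/(0.85 f'_c b) = 52.8/(0.85 × 6.95 × 9.7) = 0.921 in.
M_n = T(d − a/2) = 52.8 × (17.3 − 0.4605) = 889.1 kip·in = 889.1/12 = 74.09 kip·ft.
φM_n = 0.90 × 74.09 = 66.68 kip·ft.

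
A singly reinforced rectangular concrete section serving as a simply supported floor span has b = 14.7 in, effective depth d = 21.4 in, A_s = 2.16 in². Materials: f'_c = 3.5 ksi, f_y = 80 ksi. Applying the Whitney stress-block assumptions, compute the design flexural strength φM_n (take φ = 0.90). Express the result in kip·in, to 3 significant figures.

φM_n ≈ 3020 kip·in

T = A_s f_y = 2.16 × 80 = 172.8 kips.
a = T/(0.85 f'_c b) = 172.8/(0.85 × 3.5 × 14.7) = 3.951 in.
M_n = T(d − a/2) = 172.8 × (21.4 − 1.9755) = 3356.6 kip·in.
φM_n = 0.90 × 3356.6 = 3020.9 kip·in.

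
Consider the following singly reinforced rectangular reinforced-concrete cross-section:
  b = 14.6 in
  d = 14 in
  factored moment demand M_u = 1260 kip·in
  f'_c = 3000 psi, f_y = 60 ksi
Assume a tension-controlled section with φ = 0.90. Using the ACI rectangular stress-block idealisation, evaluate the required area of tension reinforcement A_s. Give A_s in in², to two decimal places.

A_s ≈ 1.87 in²

M_n = M_u/φ = 1260/0.90 = 1400 kip·in.
From M_n = 0.85 f'_c a b (d − a/2):
a = d − √(d² − 2M_n/(0.85 f'_c b)) = 14 − √(14² − 2 × 1400/(0.85 × 3 × 14.6)) = 3.009 in.
A_s = 0.85 f'_c a b / f_y = 0.85 × 3 × 3.009 × 14.6 / 60 = 1.867 in².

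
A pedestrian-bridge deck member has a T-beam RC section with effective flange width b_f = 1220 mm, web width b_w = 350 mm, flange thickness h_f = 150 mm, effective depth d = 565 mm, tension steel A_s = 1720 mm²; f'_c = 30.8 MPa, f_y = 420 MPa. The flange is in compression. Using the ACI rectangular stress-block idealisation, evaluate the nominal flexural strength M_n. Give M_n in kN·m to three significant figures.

M_n ≈ 400 kN·m

Tension: T = A_s f_y = 1720 × 420 = 722400 N.
Try a within the flange: a = T/(0.85 f'_c b_f) = 722400/(0.85 × 30.8 × 1220) = 22.62 mm.
Since a = 22.62 ≤ h_f = 150 mm, the stress block lies entirely in the flange; analyse as a rectangular beam of width b_f.
M_n = T(d − a/2) = 722400 × (565 − 11.31) = 399.99 × 10⁶ N·mm.
M_n = 399.99 kN·m.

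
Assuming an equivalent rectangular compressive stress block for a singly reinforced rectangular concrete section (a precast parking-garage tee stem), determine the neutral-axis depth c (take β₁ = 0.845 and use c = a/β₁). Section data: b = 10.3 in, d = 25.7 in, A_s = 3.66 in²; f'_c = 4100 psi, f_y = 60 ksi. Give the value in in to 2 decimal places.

c ≈ 7.24 in

T = A_s f_y = 3.66 × 60 = 219.6 kips.
a = T/(0.85 f'_c b) = 219.6/(0.85 × 4.1 × 10.3) = 6.1178 in.
With β₁ = 0.845, c = a/β₁ = 6.1178/0.845 = 7.24 in.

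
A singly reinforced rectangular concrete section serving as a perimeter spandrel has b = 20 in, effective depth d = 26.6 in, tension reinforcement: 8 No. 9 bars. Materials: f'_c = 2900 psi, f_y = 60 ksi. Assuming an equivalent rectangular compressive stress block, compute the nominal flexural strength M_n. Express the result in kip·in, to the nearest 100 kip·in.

M_n ≈ 10400 kip·in

A_s = 8 × 1 = 8 in².
T = A_s f_y = 8 × 60 = 480 kips.
a = T/(0.85 f'_c b) = 480/(0.85 × 2.9 × 20) = 9.736 in.
M_n = T(d − a/2) = 480 × (26.6 − 4.868) = 10431.4 kip·in.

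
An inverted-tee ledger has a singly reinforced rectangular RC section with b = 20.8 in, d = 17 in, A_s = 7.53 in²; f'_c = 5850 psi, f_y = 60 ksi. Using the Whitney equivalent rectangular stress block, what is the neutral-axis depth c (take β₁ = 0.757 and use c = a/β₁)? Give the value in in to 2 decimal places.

c ≈ 5.77 in

T = A_s f_y = 7.53 × 60 = 451.8 kips.
a = T/(0.85 f'_c b) = 451.8/(0.85 × 5.85 × 20.8) = 4.3683 in.
With β₁ = 0.757, c = a/β₁ = 4.3683/0.757 = 5.77 in.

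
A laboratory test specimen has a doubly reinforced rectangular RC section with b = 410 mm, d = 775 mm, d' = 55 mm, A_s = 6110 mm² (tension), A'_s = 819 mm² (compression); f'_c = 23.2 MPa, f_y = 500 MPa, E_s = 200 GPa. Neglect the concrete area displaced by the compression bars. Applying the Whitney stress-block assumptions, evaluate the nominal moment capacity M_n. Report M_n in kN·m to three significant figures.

Assume both tension and compression steel yield.
Net tension couple steel: A_s − A'_s = 5291 mm².
a = (A_s − A'_s) f_y / (0.85 f'_c b) = 2645500/(0.85 × 23.2 × 410) = 327.20 mm.
c = a/β₁ = 327.20/0.85 = 384.94 mm; ε'_s = 0.003(c − d')/c = 0.0026 ≥ f_y/E_s = 0.0025, so compression steel does yield.
M_n = (A_s − A'_s) f_y (d − a/2) + A'_s f_y (d − d') = [2645500 × (775 − 163.6) + 409500 × (775 − 55)] × 10⁻⁶ = 1617.46 + 294.84 = 1912.30 kN·m.

M_n ≈ 1910 kN·m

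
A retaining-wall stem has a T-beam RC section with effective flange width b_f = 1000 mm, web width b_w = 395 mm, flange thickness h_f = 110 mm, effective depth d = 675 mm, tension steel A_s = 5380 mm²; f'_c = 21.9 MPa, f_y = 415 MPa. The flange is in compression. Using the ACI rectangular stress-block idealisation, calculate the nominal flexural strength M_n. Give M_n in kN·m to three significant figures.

Tension: T = A_s f_y = 5380 × 415 = 2232700 N.
Try a within the flange: a = T/(0.85 f'_c b_f) = 2232700/(0.85 × 21.9 × 1000) = 119.94 mm.
a = 119.94 > h_f = 110 mm: the block extends into the web. Split into flange-overhang and web parts.
C_f = 0.85 f'_c (b_f − b_w) h_f = 0.85 × 21.9 × (1000 − 395) × 110 = 1238828 N.
Remaining web compression depth: a_w = (T − C_f)/(0.85 f'_c b_w) = (2232700 − 1238828)/(0.85 × 21.9 × 395) = 135.17 mm.
M_n = C_f(d − h_f/2) + (T − C_f)(d − a_w/2) = 1238828 × (675 − 55) + 993872 × (675 − 67.585) = 768.07 + 603.69 = 1371.76 × 10⁶ N·mm.
M_n = 1371.76 kN·m.

M_n ≈ 1370 kN·m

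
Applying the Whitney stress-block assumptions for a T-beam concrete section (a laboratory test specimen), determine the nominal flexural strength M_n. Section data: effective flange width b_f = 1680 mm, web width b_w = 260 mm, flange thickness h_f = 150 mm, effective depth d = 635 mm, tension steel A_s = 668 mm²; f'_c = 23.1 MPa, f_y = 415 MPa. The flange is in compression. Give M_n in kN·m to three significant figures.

M_n ≈ 175 kN·m

Tension: T = A_s f_y = 668 × 415 = 277220 N.
Try a within the flange: a = T/(0.85 f'_c b_f) = 277220/(0.85 × 23.1 × 1680) = 8.40 mm.
Since a = 8.40 ≤ h_f = 150 mm, the stress block lies entirely in the flange; analyse as a rectangular beam of width b_f.
M_n = T(d − a/2) = 277220 × (635 − 4.2) = 174.87 × 10⁶ N·mm.
M_n = 174.87 kN·m.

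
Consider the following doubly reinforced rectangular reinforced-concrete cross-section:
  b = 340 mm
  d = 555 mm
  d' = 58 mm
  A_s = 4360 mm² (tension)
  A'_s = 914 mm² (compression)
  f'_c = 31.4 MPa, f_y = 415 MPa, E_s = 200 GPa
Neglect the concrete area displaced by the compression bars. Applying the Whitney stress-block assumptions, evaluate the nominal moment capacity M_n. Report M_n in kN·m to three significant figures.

Assume both tension and compression steel yield.
Net tension couple steel: A_s − A'_s = 3446 mm².
a = (A_s − A'_s) f_y / (0.85 f'_c b) = 1430090/(0.85 × 31.4 × 340) = 157.59 mm.
c = a/β₁ = 157.59/0.826 = 190.79 mm; ε'_s = 0.003(c − d')/c = 0.0021 ≥ f_y/E_s = 0.0021, so compression steel does yield.
M_n = (A_s − A'_s) f_y (d − a/2) + A'_s f_y (d − d') = [1430090 × (555 − 78.795) + 379310 × (555 − 58)] × 10⁻⁶ = 681.02 + 188.52 = 869.54 kN·m.

M_n ≈ 870 kN·m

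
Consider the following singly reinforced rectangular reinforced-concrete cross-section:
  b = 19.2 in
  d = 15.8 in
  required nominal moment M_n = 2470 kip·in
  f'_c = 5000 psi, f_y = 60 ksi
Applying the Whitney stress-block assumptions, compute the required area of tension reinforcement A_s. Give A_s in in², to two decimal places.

A_s ≈ 2.79 in²

From M_n = 0.85 f'_c a b (d − a/2):
a = d − √(d² − 2M_n/(0.85 f'_c b)) = 15.8 − √(15.8² − 2 × 2470/(0.85 × 5 × 19.2)) = 2.049 in.
A_s = 0.85 f'_c a b / f_y = 0.85 × 5 × 2.049 × 19.2 / 60 = 2.787 in².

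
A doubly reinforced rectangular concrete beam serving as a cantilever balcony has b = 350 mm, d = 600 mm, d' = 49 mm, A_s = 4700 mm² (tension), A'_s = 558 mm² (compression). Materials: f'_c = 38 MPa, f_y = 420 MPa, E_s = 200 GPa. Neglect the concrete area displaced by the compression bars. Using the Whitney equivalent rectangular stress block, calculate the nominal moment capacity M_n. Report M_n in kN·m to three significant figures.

M_n ≈ 1040 kN·m

Assume both tension and compression steel yield.
Net tension couple steel: A_s − A'_s = 4142 mm².
a = (A_s − A'_s) f_y / (0.85 f'_c b) = 1739640/(0.85 × 38 × 350) = 153.88 mm.
c = a/β₁ = 153.88/0.779 = 197.54 mm; ε'_s = 0.003(c − d')/c = 0.0023 ≥ f_y/E_s = 0.0021, so compression steel does yield.
M_n = (A_s − A'_s) f_y (d − a/2) + A'_s f_y (d − d') = [1739640 × (600 − 76.94) + 234360 × (600 − 49)] × 10⁻⁶ = 909.94 + 129.13 = 1039.07 kN·m.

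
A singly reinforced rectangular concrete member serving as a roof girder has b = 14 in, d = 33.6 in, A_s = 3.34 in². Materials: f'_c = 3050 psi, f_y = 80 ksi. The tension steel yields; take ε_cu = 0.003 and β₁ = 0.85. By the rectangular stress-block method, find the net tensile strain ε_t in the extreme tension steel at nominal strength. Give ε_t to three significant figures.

ε_t ≈ 0.00864

a = A_s f_y/(0.85 f'_c b) = 7.362 in.
β₁ = 0.85, so c = a/β₁ = 7.362/0.85 = 8.661 in.
From the linear strain diagram with ε_cu = 0.003: ε_t = 0.003 (d − c)/c = 0.003 × (33.6 − 8.661)/8.661 = 0.00864.
Since ε_t ≥ 0.005, the section is tension-controlled.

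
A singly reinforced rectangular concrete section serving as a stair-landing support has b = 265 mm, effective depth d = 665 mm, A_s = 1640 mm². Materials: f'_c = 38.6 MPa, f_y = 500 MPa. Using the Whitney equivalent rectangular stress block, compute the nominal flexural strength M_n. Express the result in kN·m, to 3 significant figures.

T = A_s f_y = 1640 × 500 = 820000 N = 820 kN.
From C = T: a = T/(0.85 f'_c b) = 820000/(0.85 × 38.6 × 265) = 94.31 mm.
M_n = T(d − a/2) = 820 kN × (665 − 47.155) mm = 506.63 kN·m.

M_n ≈ 507 kN·m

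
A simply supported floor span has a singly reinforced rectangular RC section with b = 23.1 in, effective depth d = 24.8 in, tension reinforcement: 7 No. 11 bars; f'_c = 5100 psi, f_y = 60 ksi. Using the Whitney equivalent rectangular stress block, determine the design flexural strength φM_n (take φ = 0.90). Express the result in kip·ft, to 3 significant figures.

A_s = 7 × 1.56 = 10.92 in².
T = A_s f_y = 10.92 × 60 = 655.2 kips.
a = T/(0.85 f'_c b) = 655.2/(0.85 × 5.1 × 23.1) = 6.543 in.
M_n = T(d − a/2) = 655.2 × (24.8 − 3.2715) = 14105.5 kip·in = 14105.5/12 = 1175.46 kip·ft.
φM_n = 0.90 × 1175.46 = 1057.91 kip·ft.

φM_n ≈ 1060 kip·ft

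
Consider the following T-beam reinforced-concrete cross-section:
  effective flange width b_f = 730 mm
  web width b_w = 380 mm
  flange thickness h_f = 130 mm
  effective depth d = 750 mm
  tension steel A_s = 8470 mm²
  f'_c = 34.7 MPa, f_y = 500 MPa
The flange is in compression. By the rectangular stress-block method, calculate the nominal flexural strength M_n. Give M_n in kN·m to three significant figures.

Tension: T = A_s f_y = 8470 × 500 = 4235000 N.
Try a within the flange: a = T/(0.85 f'_c b_f) = 4235000/(0.85 × 34.7 × 730) = 196.69 mm.
a = 196.69 > h_f = 130 mm: the block extends into the web. Split into flange-overhang and web parts.
C_f = 0.85 f'_c (b_f − b_w) h_f = 0.85 × 34.7 × (730 − 380) × 130 = 1342023 N.
Remaining web compression depth: a_w = (T − C_f)/(0.85 f'_c b_w) = (4235000 − 1342023)/(0.85 × 34.7 × 380) = 258.11 mm.
M_n = C_f(d − h_f/2) + (T − C_f)(d − a_w/2) = 1342023 × (750 − 65) + 2892977 × (750 − 129.055) = 919.29 + 1796.38 = 2715.67 × 10⁶ N·mm.
M_n = 2715.67 kN·m.

M_n ≈ 2720 kN·m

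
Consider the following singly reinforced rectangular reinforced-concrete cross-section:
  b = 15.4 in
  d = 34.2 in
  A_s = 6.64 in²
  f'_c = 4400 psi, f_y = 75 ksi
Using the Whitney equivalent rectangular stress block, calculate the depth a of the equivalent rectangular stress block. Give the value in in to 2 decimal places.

a ≈ 8.65 in

T = A_s f_y = 6.64 × 75 = 498 kips.
a = T/(0.85 f'_c b) = 498/(0.85 × 4.4 × 15.4) = 8.65 in.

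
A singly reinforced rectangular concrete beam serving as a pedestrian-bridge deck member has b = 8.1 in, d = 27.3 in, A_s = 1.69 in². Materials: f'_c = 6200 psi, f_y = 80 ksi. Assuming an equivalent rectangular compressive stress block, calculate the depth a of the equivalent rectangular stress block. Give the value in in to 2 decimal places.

a ≈ 3.17 in

T = A_s f_y = 1.69 × 80 = 135.2 kips.
a = T/(0.85 f'_c b) = 135.2/(0.85 × 6.2 × 8.1) = 3.17 in.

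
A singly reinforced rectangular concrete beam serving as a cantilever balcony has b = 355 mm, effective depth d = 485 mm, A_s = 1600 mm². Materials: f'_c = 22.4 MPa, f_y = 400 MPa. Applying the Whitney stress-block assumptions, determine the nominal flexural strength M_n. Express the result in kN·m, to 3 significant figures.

M_n ≈ 280 kN·m

T = A_s f_y = 1600 × 400 = 640000 N = 640 kN.
From C = T: a = T/(0.85 f'_c b) = 640000/(0.85 × 22.4 × 355) = 94.69 mm.
M_n = T(d − a/2) = 640 kN × (485 − 47.345) mm = 280.10 kN·m.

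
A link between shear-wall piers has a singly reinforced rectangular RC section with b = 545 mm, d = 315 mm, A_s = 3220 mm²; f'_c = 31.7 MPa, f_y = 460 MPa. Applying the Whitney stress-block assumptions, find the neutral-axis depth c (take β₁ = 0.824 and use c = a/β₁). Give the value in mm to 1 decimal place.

T = A_s f_y = 3220 × 460 = 1481200 N = 1481.2 kN.
Setting C = 0.85 f'_c a b equal to T: a = 1481200/(0.85 × 31.7 × 545) = 100.865 mm.
With β₁ = 0.824, c = a/β₁ = 100.865/0.824 = 122.4 mm.

c ≈ 122.4 mm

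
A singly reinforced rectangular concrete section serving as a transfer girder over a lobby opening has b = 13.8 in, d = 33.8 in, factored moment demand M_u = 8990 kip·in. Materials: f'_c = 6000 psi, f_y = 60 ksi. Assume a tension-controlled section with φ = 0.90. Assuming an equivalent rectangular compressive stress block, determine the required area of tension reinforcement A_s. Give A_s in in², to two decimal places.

A_s ≈ 5.28 in²

M_n = M_u/φ = 8990/0.90 = 9988.89 kip·in.
From M_n = 0.85 f'_c a b (d − a/2):
a = d − √(d² − 2M_n/(0.85 f'_c b)) = 33.8 − √(33.8² − 2 × 9988.89/(0.85 × 6 × 13.8)) = 4.498 in.
A_s = 0.85 f'_c a b / f_y = 0.85 × 6 × 4.498 × 13.8 / 60 = 5.276 in².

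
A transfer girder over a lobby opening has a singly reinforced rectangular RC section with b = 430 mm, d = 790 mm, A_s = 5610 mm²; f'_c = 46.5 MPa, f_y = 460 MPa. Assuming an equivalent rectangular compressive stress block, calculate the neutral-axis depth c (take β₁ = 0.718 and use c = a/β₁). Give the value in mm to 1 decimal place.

c ≈ 211.5 mm

T = A_s f_y = 5610 × 460 = 2580600 N = 2580.6 kN.
Setting C = 0.85 f'_c a b equal to T: a = 2580600/(0.85 × 46.5 × 430) = 151.838 mm.
With β₁ = 0.718, c = a/β₁ = 151.838/0.718 = 211.5 mm.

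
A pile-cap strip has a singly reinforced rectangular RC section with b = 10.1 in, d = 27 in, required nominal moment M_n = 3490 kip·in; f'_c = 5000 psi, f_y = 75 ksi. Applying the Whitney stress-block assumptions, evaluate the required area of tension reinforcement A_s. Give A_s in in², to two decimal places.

A_s ≈ 1.83 in²

From M_n = 0.85 f'_c a b (d − a/2):
a = d − √(d² − 2M_n/(0.85 f'_c b)) = 27 − √(27² − 2 × 3490/(0.85 × 5 × 10.1)) = 3.201 in.
A_s = 0.85 f'_c a b / f_y = 0.85 × 5 × 3.201 × 10.1 / 75 = 1.832 in².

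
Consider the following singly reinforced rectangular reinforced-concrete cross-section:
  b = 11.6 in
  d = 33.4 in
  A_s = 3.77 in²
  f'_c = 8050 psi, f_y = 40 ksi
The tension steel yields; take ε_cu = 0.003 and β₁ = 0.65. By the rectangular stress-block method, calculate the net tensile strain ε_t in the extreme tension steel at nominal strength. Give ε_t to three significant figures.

a = A_s f_y/(0.85 f'_c b) = 1.900 in.
β₁ = 0.65, so c = a/β₁ = 1.900/0.65 = 2.923 in.
From the linear strain diagram with ε_cu = 0.003: ε_t = 0.003 (d − c)/c = 0.003 × (33.4 − 2.923)/2.923 = 0.0313.
Since ε_t ≥ 0.005, the section is tension-controlled.

ε_t ≈ 0.0313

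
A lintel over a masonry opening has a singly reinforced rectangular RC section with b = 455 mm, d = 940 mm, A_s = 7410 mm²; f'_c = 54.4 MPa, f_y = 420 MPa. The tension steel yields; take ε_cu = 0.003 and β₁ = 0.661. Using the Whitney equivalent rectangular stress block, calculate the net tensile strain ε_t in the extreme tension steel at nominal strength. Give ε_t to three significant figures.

a = A_s f_y/(0.85 f'_c b) = 147.92 mm.
β₁ = 0.661, so c = a/β₁ = 147.92/0.661 = 223.78 mm.
From the linear strain diagram with ε_cu = 0.003: ε_t = 0.003 (d − c)/c = 0.003 × (940 − 223.78)/223.78 = 0.00960.
Since ε_t ≥ 0.005, the section is tension-controlled.

ε_t ≈ 0.00960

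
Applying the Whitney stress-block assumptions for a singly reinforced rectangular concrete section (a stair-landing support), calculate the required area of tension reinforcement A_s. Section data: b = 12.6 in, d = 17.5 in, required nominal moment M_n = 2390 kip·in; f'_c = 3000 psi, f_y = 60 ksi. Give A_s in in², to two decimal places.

A_s ≈ 2.65 in²

From M_n = 0.85 f'_c a b (d − a/2):
a = d − √(d² − 2M_n/(0.85 f'_c b)) = 17.5 − √(17.5² − 2 × 2390/(0.85 × 3 × 12.6)) = 4.951 in.
A_s = 0.85 f'_c a b / f_y = 0.85 × 3 × 4.951 × 12.6 / 60 = 2.651 in².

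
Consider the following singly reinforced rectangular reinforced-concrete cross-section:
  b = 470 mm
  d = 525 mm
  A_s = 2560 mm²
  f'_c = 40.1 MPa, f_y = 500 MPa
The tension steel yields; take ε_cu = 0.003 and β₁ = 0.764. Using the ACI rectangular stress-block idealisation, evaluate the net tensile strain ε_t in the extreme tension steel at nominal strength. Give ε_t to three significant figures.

a = A_s f_y/(0.85 f'_c b) = 79.90 mm.
β₁ = 0.764, so c = a/β₁ = 79.90/0.764 = 104.58 mm.
From the linear strain diagram with ε_cu = 0.003: ε_t = 0.003 (d − c)/c = 0.003 × (525 − 104.58)/104.58 = 0.0121.
Since ε_t ≥ 0.005, the section is tension-controlled.

ε_t ≈ 0.0121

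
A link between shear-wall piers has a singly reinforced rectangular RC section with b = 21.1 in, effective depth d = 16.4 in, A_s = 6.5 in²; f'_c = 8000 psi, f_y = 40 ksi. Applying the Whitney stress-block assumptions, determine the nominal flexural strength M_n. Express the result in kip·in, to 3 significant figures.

M_n ≈ 4030 kip·in

T = A_s f_y = 6.5 × 40 = 260 kips.
a = T/(0.85 f'_c b) = 260/(0.85 × 8 × 21.1) = 1.812 in.
M_n = T(d − a/2) = 260 × (16.4 − 0.906) = 4028.4 kip·in.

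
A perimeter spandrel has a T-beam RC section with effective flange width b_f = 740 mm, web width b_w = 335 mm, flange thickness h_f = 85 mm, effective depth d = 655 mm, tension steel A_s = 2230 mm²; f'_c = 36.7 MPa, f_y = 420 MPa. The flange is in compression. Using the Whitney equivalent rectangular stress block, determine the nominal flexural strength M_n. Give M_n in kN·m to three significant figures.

Tension: T = A_s f_y = 2230 × 420 = 936600 N.
Try a within the flange: a = T/(0.85 f'_c b_f) = 936600/(0.85 × 36.7 × 740) = 40.57 mm.
Since a = 40.57 ≤ h_f = 85 mm, the stress block lies entirely in the flange; analyse as a rectangular beam of width b_f.
M_n = T(d − a/2) = 936600 × (655 − 20.285) = 594.47 × 10⁶ N·mm.
M_n = 594.47 kN·m.

M_n ≈ 594 kN·m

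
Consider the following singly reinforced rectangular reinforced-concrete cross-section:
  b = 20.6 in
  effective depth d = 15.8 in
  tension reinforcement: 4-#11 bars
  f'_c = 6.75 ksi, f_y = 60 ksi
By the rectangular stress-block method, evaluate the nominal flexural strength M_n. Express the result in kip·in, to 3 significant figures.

M_n ≈ 5320 kip·in

A_s = 4 × 1.56 = 6.24 in².
T = A_s f_y = 6.24 × 60 = 374.4 kips.
a = T/(0.85 f'_c b) = 374.4/(0.85 × 6.75 × 20.6) = 3.168 in.
M_n = T(d − a/2) = 374.4 × (15.8 − 1.584) = 5322.5 kip·in.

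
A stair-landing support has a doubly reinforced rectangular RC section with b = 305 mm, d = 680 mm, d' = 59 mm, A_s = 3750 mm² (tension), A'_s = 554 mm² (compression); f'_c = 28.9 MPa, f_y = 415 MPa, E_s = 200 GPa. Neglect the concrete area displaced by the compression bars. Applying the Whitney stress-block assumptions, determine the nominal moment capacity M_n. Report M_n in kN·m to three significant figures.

M_n ≈ 927 kN·m

Assume both tension and compression steel yield.
Net tension couple steel: A_s − A'_s = 3196 mm².
a = (A_s − A'_s) f_y / (0.85 f'_c b) = 1326340/(0.85 × 28.9 × 305) = 177.03 mm.
c = a/β₁ = 177.03/0.844 = 209.75 mm; ε'_s = 0.003(c − d')/c = 0.0022 ≥ f_y/E_s = 0.0021, so compression steel does yield.
M_n = (A_s − A'_s) f_y (d − a/2) + A'_s f_y (d − d') = [1326340 × (680 − 88.515) + 229910 × (680 − 59)] × 10⁻⁶ = 784.51 + 142.77 = 927.28 kN·m.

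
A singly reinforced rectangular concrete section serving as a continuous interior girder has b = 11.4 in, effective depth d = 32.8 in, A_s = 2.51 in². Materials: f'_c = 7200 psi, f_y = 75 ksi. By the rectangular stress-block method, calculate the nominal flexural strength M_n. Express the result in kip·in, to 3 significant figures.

M_n ≈ 5920 kip·in

T = A_s f_y = 2.51 × 75 = 188.25 kips.
a = T/(0.85 f'_c b) = 188.25/(0.85 × 7.2 × 11.4) = 2.698 in.
M_n = T(d − a/2) = 188.25 × (32.8 − 1.349) = 5920.7 kip·in.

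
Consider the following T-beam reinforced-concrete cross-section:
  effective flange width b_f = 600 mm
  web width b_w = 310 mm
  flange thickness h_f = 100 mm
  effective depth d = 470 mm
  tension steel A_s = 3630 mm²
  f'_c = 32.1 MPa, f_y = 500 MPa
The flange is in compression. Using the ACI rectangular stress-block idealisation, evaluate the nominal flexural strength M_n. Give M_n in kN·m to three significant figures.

Tension: T = A_s f_y = 3630 × 500 = 1815000 N.
Try a within the flange: a = T/(0.85 f'_c b_f) = 1815000/(0.85 × 32.1 × 600) = 110.87 mm.
a = 110.87 > h_f = 100 mm: the block extends into the web. Split into flange-overhang and web parts.
C_f = 0.85 f'_c (b_f − b_w) h_f = 0.85 × 32.1 × (600 − 310) × 100 = 791265 N.
Remaining web compression depth: a_w = (T − C_f)/(0.85 f'_c b_w) = (1815000 − 791265)/(0.85 × 32.1 × 310) = 121.03 mm.
M_n = C_f(d − h_f/2) + (T − C_f)(d − a_w/2) = 791265 × (470 − 50) + 1023735 × (470 − 60.515) = 332.33 + 419.20 = 751.53 × 10⁶ N·mm.
M_n = 751.53 kN·m.

M_n ≈ 752 kN·m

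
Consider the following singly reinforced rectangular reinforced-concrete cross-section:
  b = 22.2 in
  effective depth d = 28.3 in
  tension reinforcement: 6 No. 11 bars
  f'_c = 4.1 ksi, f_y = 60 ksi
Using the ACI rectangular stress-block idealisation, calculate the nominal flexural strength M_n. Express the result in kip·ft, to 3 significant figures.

M_n ≈ 1150 kip·ft

A_s = 6 × 1.56 = 9.36 in².
T = A_s f_y = 9.36 × 60 = 561.6 kips.
a = T/(0.85 f'_c b) = 561.6/(0.85 × 4.1 × 22.2) = 7.259 in.
M_n = T(d − a/2) = 561.6 × (28.3 − 3.6295) = 13855.0 kip·in = 13855.0/12 = 1154.58 kip·ft.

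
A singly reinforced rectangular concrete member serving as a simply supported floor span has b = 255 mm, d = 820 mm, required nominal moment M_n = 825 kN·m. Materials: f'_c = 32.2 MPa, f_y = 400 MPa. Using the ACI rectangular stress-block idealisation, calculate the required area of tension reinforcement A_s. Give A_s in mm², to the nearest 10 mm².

With M_n = 0.85 f'_c a b (d − a/2), solve the quadratic for a:
a = d − √(d² − 2M_n/(0.85 f'_c b)) = 820 − √(820² − 2 × 825×10⁶/(0.85 × 32.2 × 255)) = 159.71 mm.
A_s = 0.85 f'_c a b / f_y = 0.85 × 32.2 × 159.71 × 255 / 400 = 2786.7 mm².

A_s ≈ 2790 mm²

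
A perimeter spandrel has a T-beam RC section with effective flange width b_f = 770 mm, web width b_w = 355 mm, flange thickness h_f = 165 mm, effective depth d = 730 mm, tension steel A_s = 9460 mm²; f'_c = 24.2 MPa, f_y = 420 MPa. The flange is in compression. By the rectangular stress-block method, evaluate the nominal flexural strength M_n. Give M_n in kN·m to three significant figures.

Tension: T = A_s f_y = 9460 × 420 = 3973200 N.
Try a within the flange: a = T/(0.85 f'_c b_f) = 3973200/(0.85 × 24.2 × 770) = 250.85 mm.
a = 250.85 > h_f = 165 mm: the block extends into the web. Split into flange-overhang and web parts.
C_f = 0.85 f'_c (b_f − b_w) h_f = 0.85 × 24.2 × (770 − 355) × 165 = 1408531 N.
Remaining web compression depth: a_w = (T − C_f)/(0.85 f'_c b_w) = (3973200 − 1408531)/(0.85 × 24.2 × 355) = 351.21 mm.
M_n = C_f(d − h_f/2) + (T − C_f)(d − a_w/2) = 1408531 × (730 − 82.5) + 2564669 × (730 − 175.605) = 912.02 + 1421.84 = 2333.86 × 10⁶ N·mm.
M_n = 2333.86 kN·m.

M_n ≈ 2330 kN·m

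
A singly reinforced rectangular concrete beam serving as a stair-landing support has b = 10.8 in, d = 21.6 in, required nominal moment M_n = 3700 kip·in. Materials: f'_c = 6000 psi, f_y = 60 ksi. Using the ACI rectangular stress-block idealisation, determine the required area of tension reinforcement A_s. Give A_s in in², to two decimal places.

From M_n = 0.85 f'_c a b (d − a/2):
a = d − √(d² − 2M_n/(0.85 f'_c b)) = 21.6 − √(21.6² − 2 × 3700/(0.85 × 6 × 10.8)) = 3.373 in.
A_s = 0.85 f'_c a b / f_y = 0.85 × 6 × 3.373 × 10.8 / 60 = 3.096 in².

A_s ≈ 3.10 in²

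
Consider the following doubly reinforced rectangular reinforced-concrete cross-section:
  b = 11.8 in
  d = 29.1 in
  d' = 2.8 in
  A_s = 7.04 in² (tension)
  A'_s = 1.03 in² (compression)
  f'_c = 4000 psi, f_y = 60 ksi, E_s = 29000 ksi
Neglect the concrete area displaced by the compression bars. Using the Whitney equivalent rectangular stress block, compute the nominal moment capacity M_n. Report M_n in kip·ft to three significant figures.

M_n ≈ 875 kip·ft

Assume both steels yield.
a = (A_s − A'_s) f_y/(0.85 f'_c b) = (7.04 − 1.03) × 60/(0.85 × 4 × 11.8) = 8.988 in.
c = a/β₁ = 8.988/0.85 = 10.574 in; ε'_s = 0.003(c − d')/c = 0.0022 ≥ ε_y = 0.0021, so the compression steel yields.
M_n = (A_s − A'_s) f_y (d − a/2) + A'_s f_y (d − d') = 360.6 × (29.1 − 4.494) + 61.8 × (29.1 − 2.8) = 8872.9 + 1625.3 = 10498.2 kip·in = 10498.2/12 = 874.85 kip·ft.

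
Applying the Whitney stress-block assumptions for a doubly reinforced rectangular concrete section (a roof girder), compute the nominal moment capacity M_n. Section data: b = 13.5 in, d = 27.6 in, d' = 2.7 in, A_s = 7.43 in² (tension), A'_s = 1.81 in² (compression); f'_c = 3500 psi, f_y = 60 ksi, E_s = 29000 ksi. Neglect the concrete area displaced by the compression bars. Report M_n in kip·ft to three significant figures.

Assume both steels yield.
a = (A_s − A'_s) f_y/(0.85 f'_c b) = (7.43 − 1.81) × 60/(0.85 × 3.5 × 13.5) = 8.396 in.
c = a/β₁ = 8.396/0.85 = 9.878 in; ε'_s = 0.003(c − d')/c = 0.0022 ≥ ε_y = 0.0021, so the compression steel yields.
M_n = (A_s − A'_s) f_y (d − a/2) + A'_s f_y (d − d') = 337.2 × (27.6 − 4.198) + 108.6 × (27.6 − 2.7) = 7891.2 + 2704.1 = 10595.3 kip·in = 10595.3/12 = 882.94 kip·ft.

M_n ≈ 883 kip·ft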